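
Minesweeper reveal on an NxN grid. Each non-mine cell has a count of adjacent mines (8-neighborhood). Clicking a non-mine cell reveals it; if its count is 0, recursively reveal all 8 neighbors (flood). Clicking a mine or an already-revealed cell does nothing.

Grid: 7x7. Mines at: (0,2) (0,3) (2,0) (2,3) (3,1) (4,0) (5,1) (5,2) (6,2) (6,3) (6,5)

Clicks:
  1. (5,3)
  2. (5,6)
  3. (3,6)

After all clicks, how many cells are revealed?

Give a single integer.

Answer: 21

Derivation:
Click 1 (5,3) count=3: revealed 1 new [(5,3)] -> total=1
Click 2 (5,6) count=1: revealed 1 new [(5,6)] -> total=2
Click 3 (3,6) count=0: revealed 19 new [(0,4) (0,5) (0,6) (1,4) (1,5) (1,6) (2,4) (2,5) (2,6) (3,3) (3,4) (3,5) (3,6) (4,3) (4,4) (4,5) (4,6) (5,4) (5,5)] -> total=21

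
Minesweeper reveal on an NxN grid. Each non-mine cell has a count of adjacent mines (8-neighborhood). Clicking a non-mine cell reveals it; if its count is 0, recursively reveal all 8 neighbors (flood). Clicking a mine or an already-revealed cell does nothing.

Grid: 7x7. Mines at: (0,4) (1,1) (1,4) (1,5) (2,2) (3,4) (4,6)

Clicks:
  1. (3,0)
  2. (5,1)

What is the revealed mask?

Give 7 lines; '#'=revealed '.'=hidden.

Answer: .......
.......
##.....
####...
######.
#######
#######

Derivation:
Click 1 (3,0) count=0: revealed 26 new [(2,0) (2,1) (3,0) (3,1) (3,2) (3,3) (4,0) (4,1) (4,2) (4,3) (4,4) (4,5) (5,0) (5,1) (5,2) (5,3) (5,4) (5,5) (5,6) (6,0) (6,1) (6,2) (6,3) (6,4) (6,5) (6,6)] -> total=26
Click 2 (5,1) count=0: revealed 0 new [(none)] -> total=26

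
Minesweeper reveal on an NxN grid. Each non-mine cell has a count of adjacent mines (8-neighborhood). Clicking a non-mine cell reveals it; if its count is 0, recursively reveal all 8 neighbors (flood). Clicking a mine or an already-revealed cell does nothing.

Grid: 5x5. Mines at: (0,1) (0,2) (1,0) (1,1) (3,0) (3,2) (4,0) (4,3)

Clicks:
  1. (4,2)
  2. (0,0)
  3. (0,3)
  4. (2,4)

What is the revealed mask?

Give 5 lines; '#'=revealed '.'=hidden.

Click 1 (4,2) count=2: revealed 1 new [(4,2)] -> total=1
Click 2 (0,0) count=3: revealed 1 new [(0,0)] -> total=2
Click 3 (0,3) count=1: revealed 1 new [(0,3)] -> total=3
Click 4 (2,4) count=0: revealed 7 new [(0,4) (1,3) (1,4) (2,3) (2,4) (3,3) (3,4)] -> total=10

Answer: #..##
...##
...##
...##
..#..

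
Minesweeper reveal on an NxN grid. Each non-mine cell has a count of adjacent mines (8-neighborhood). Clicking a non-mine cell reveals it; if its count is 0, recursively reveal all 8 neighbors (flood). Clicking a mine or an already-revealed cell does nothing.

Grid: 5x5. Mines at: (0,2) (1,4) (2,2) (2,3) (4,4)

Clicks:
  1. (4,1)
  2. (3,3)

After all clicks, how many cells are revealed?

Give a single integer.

Answer: 14

Derivation:
Click 1 (4,1) count=0: revealed 14 new [(0,0) (0,1) (1,0) (1,1) (2,0) (2,1) (3,0) (3,1) (3,2) (3,3) (4,0) (4,1) (4,2) (4,3)] -> total=14
Click 2 (3,3) count=3: revealed 0 new [(none)] -> total=14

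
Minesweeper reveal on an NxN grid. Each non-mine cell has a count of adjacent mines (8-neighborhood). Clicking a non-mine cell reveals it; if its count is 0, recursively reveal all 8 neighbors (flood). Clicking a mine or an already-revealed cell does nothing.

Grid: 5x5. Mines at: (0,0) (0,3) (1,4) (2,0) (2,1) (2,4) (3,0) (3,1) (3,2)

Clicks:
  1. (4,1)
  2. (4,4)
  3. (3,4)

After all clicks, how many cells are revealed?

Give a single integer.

Click 1 (4,1) count=3: revealed 1 new [(4,1)] -> total=1
Click 2 (4,4) count=0: revealed 4 new [(3,3) (3,4) (4,3) (4,4)] -> total=5
Click 3 (3,4) count=1: revealed 0 new [(none)] -> total=5

Answer: 5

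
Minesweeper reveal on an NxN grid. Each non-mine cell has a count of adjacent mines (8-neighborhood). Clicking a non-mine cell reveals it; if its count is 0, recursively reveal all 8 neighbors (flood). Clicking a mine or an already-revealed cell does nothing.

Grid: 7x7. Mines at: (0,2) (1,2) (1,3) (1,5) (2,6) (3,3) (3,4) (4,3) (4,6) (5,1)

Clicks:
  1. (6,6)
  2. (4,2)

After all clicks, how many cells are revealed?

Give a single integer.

Click 1 (6,6) count=0: revealed 10 new [(5,2) (5,3) (5,4) (5,5) (5,6) (6,2) (6,3) (6,4) (6,5) (6,6)] -> total=10
Click 2 (4,2) count=3: revealed 1 new [(4,2)] -> total=11

Answer: 11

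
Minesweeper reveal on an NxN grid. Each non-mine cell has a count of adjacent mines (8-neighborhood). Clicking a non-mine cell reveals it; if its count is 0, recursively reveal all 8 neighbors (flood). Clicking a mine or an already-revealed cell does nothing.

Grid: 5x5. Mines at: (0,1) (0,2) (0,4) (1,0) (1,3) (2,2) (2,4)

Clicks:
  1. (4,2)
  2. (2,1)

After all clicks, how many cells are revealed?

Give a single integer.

Click 1 (4,2) count=0: revealed 12 new [(2,0) (2,1) (3,0) (3,1) (3,2) (3,3) (3,4) (4,0) (4,1) (4,2) (4,3) (4,4)] -> total=12
Click 2 (2,1) count=2: revealed 0 new [(none)] -> total=12

Answer: 12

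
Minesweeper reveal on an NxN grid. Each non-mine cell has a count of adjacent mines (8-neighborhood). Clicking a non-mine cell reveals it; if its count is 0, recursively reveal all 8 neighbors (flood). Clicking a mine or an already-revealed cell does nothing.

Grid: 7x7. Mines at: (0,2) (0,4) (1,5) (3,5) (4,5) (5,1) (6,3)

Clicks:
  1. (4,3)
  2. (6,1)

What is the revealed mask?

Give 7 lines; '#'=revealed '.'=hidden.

Answer: ##.....
#####..
#####..
#####..
#####..
..###..
.#.....

Derivation:
Click 1 (4,3) count=0: revealed 25 new [(0,0) (0,1) (1,0) (1,1) (1,2) (1,3) (1,4) (2,0) (2,1) (2,2) (2,3) (2,4) (3,0) (3,1) (3,2) (3,3) (3,4) (4,0) (4,1) (4,2) (4,3) (4,4) (5,2) (5,3) (5,4)] -> total=25
Click 2 (6,1) count=1: revealed 1 new [(6,1)] -> total=26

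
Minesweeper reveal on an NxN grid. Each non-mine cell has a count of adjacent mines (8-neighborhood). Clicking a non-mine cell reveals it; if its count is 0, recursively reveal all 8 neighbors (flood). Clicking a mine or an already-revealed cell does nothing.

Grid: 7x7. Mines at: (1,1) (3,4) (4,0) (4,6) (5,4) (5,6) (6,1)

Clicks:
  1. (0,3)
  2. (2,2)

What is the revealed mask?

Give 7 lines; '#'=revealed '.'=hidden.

Answer: ..#####
..#####
..#####
.....##
.......
.......
.......

Derivation:
Click 1 (0,3) count=0: revealed 17 new [(0,2) (0,3) (0,4) (0,5) (0,6) (1,2) (1,3) (1,4) (1,5) (1,6) (2,2) (2,3) (2,4) (2,5) (2,6) (3,5) (3,6)] -> total=17
Click 2 (2,2) count=1: revealed 0 new [(none)] -> total=17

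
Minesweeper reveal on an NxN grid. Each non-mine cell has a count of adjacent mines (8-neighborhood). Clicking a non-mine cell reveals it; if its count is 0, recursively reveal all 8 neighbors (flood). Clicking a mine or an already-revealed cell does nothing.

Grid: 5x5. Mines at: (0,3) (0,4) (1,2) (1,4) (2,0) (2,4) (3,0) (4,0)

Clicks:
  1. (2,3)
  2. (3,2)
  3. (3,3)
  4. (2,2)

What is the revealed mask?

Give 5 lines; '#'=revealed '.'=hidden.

Click 1 (2,3) count=3: revealed 1 new [(2,3)] -> total=1
Click 2 (3,2) count=0: revealed 10 new [(2,1) (2,2) (3,1) (3,2) (3,3) (3,4) (4,1) (4,2) (4,3) (4,4)] -> total=11
Click 3 (3,3) count=1: revealed 0 new [(none)] -> total=11
Click 4 (2,2) count=1: revealed 0 new [(none)] -> total=11

Answer: .....
.....
.###.
.####
.####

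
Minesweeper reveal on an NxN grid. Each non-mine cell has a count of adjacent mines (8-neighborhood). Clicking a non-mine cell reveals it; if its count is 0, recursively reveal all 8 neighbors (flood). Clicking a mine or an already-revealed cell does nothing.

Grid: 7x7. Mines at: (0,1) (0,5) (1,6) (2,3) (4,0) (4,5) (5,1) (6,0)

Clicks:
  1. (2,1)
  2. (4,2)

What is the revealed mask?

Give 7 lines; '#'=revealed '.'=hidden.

Answer: .......
###....
###....
###....
..#....
.......
.......

Derivation:
Click 1 (2,1) count=0: revealed 9 new [(1,0) (1,1) (1,2) (2,0) (2,1) (2,2) (3,0) (3,1) (3,2)] -> total=9
Click 2 (4,2) count=1: revealed 1 new [(4,2)] -> total=10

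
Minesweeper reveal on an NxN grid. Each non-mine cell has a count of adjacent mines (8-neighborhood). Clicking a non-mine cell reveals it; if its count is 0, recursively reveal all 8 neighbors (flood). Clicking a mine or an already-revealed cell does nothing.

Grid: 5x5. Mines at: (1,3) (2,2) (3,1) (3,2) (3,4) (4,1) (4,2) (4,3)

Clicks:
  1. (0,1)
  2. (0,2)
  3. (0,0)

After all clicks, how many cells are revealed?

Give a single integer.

Click 1 (0,1) count=0: revealed 8 new [(0,0) (0,1) (0,2) (1,0) (1,1) (1,2) (2,0) (2,1)] -> total=8
Click 2 (0,2) count=1: revealed 0 new [(none)] -> total=8
Click 3 (0,0) count=0: revealed 0 new [(none)] -> total=8

Answer: 8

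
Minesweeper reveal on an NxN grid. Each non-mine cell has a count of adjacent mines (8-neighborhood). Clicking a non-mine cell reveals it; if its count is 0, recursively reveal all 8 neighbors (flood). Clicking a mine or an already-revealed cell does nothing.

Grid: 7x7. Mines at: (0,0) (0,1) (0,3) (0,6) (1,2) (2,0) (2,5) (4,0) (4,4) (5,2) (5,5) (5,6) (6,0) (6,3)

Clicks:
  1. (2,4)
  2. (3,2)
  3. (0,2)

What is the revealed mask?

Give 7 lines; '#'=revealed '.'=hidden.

Answer: ..#....
.......
.####..
.###...
.###...
.......
.......

Derivation:
Click 1 (2,4) count=1: revealed 1 new [(2,4)] -> total=1
Click 2 (3,2) count=0: revealed 9 new [(2,1) (2,2) (2,3) (3,1) (3,2) (3,3) (4,1) (4,2) (4,3)] -> total=10
Click 3 (0,2) count=3: revealed 1 new [(0,2)] -> total=11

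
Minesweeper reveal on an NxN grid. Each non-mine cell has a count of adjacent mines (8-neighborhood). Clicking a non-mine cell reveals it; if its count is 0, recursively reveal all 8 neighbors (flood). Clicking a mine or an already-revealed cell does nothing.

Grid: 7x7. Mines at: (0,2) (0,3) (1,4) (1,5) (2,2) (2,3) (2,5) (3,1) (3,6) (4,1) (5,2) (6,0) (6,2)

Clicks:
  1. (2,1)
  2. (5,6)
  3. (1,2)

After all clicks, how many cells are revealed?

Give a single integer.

Answer: 17

Derivation:
Click 1 (2,1) count=2: revealed 1 new [(2,1)] -> total=1
Click 2 (5,6) count=0: revealed 15 new [(3,3) (3,4) (3,5) (4,3) (4,4) (4,5) (4,6) (5,3) (5,4) (5,5) (5,6) (6,3) (6,4) (6,5) (6,6)] -> total=16
Click 3 (1,2) count=4: revealed 1 new [(1,2)] -> total=17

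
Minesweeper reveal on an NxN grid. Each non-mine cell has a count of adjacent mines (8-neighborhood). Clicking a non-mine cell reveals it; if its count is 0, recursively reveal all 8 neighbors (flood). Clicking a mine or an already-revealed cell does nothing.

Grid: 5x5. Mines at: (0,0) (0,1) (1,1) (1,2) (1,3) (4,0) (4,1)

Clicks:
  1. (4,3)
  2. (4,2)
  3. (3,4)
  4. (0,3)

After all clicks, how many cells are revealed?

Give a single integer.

Answer: 10

Derivation:
Click 1 (4,3) count=0: revealed 9 new [(2,2) (2,3) (2,4) (3,2) (3,3) (3,4) (4,2) (4,3) (4,4)] -> total=9
Click 2 (4,2) count=1: revealed 0 new [(none)] -> total=9
Click 3 (3,4) count=0: revealed 0 new [(none)] -> total=9
Click 4 (0,3) count=2: revealed 1 new [(0,3)] -> total=10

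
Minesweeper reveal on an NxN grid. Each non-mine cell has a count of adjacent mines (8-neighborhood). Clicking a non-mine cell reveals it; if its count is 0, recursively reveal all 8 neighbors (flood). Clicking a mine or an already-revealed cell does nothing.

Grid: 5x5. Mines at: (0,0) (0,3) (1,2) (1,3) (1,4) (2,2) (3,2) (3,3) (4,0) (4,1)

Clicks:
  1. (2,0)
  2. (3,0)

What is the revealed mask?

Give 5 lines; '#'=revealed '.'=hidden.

Click 1 (2,0) count=0: revealed 6 new [(1,0) (1,1) (2,0) (2,1) (3,0) (3,1)] -> total=6
Click 2 (3,0) count=2: revealed 0 new [(none)] -> total=6

Answer: .....
##...
##...
##...
.....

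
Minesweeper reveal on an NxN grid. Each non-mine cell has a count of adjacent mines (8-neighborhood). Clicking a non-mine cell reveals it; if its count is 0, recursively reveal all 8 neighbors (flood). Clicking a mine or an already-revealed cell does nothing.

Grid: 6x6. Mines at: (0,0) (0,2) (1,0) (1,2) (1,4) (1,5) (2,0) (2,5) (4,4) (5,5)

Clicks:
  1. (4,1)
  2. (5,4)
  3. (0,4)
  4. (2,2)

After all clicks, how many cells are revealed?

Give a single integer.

Answer: 17

Derivation:
Click 1 (4,1) count=0: revealed 15 new [(2,1) (2,2) (2,3) (3,0) (3,1) (3,2) (3,3) (4,0) (4,1) (4,2) (4,3) (5,0) (5,1) (5,2) (5,3)] -> total=15
Click 2 (5,4) count=2: revealed 1 new [(5,4)] -> total=16
Click 3 (0,4) count=2: revealed 1 new [(0,4)] -> total=17
Click 4 (2,2) count=1: revealed 0 new [(none)] -> total=17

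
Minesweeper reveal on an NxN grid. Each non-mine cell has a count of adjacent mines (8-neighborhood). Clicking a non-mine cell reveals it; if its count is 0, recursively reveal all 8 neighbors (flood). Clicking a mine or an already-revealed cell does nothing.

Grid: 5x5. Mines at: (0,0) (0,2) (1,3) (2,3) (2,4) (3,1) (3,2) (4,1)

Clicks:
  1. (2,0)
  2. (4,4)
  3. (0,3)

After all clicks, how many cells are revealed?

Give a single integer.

Click 1 (2,0) count=1: revealed 1 new [(2,0)] -> total=1
Click 2 (4,4) count=0: revealed 4 new [(3,3) (3,4) (4,3) (4,4)] -> total=5
Click 3 (0,3) count=2: revealed 1 new [(0,3)] -> total=6

Answer: 6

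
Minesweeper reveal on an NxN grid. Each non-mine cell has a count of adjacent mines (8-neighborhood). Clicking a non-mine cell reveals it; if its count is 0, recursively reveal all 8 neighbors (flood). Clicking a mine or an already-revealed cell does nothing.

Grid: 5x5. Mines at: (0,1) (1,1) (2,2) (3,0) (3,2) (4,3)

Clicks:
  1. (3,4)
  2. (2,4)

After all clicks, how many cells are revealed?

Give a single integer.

Click 1 (3,4) count=1: revealed 1 new [(3,4)] -> total=1
Click 2 (2,4) count=0: revealed 9 new [(0,2) (0,3) (0,4) (1,2) (1,3) (1,4) (2,3) (2,4) (3,3)] -> total=10

Answer: 10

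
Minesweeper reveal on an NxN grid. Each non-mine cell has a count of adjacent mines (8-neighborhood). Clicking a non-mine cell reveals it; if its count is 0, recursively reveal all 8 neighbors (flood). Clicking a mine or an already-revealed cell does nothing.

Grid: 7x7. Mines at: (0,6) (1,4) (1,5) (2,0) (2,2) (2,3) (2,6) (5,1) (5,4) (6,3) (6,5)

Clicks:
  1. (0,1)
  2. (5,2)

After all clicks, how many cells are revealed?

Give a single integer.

Answer: 9

Derivation:
Click 1 (0,1) count=0: revealed 8 new [(0,0) (0,1) (0,2) (0,3) (1,0) (1,1) (1,2) (1,3)] -> total=8
Click 2 (5,2) count=2: revealed 1 new [(5,2)] -> total=9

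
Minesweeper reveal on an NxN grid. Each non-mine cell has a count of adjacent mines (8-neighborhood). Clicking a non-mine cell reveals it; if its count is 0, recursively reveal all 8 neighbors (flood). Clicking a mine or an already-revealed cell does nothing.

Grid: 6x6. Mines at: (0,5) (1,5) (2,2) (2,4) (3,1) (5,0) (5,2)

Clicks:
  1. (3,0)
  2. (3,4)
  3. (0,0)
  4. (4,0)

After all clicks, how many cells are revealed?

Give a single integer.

Answer: 15

Derivation:
Click 1 (3,0) count=1: revealed 1 new [(3,0)] -> total=1
Click 2 (3,4) count=1: revealed 1 new [(3,4)] -> total=2
Click 3 (0,0) count=0: revealed 12 new [(0,0) (0,1) (0,2) (0,3) (0,4) (1,0) (1,1) (1,2) (1,3) (1,4) (2,0) (2,1)] -> total=14
Click 4 (4,0) count=2: revealed 1 new [(4,0)] -> total=15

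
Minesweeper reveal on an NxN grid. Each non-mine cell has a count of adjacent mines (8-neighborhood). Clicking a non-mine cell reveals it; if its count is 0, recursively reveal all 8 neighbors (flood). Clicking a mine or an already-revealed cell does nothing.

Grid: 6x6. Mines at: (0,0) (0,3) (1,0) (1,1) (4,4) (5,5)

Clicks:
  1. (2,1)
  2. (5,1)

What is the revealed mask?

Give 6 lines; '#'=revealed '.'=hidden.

Answer: ....##
..####
######
######
####..
####..

Derivation:
Click 1 (2,1) count=2: revealed 1 new [(2,1)] -> total=1
Click 2 (5,1) count=0: revealed 25 new [(0,4) (0,5) (1,2) (1,3) (1,4) (1,5) (2,0) (2,2) (2,3) (2,4) (2,5) (3,0) (3,1) (3,2) (3,3) (3,4) (3,5) (4,0) (4,1) (4,2) (4,3) (5,0) (5,1) (5,2) (5,3)] -> total=26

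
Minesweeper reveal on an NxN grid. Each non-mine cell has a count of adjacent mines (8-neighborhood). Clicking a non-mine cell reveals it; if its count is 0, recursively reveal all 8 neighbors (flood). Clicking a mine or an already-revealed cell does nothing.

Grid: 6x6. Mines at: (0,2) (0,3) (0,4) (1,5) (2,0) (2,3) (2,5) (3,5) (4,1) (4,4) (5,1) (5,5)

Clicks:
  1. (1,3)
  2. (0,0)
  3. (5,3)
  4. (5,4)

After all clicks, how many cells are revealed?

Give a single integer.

Click 1 (1,3) count=4: revealed 1 new [(1,3)] -> total=1
Click 2 (0,0) count=0: revealed 4 new [(0,0) (0,1) (1,0) (1,1)] -> total=5
Click 3 (5,3) count=1: revealed 1 new [(5,3)] -> total=6
Click 4 (5,4) count=2: revealed 1 new [(5,4)] -> total=7

Answer: 7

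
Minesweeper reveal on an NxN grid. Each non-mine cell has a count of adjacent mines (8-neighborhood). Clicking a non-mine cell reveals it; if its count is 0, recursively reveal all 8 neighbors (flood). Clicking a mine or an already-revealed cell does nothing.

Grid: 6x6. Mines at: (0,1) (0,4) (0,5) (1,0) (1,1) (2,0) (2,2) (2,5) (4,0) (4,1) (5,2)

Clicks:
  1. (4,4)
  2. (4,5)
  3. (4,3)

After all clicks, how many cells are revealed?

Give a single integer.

Click 1 (4,4) count=0: revealed 9 new [(3,3) (3,4) (3,5) (4,3) (4,4) (4,5) (5,3) (5,4) (5,5)] -> total=9
Click 2 (4,5) count=0: revealed 0 new [(none)] -> total=9
Click 3 (4,3) count=1: revealed 0 new [(none)] -> total=9

Answer: 9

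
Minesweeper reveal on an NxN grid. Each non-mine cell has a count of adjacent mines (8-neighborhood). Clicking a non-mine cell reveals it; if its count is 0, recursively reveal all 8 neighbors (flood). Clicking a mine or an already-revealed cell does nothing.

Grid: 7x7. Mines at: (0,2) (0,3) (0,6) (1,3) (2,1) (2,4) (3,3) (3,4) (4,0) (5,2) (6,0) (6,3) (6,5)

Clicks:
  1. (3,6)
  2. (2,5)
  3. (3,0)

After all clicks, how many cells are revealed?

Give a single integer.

Answer: 11

Derivation:
Click 1 (3,6) count=0: revealed 10 new [(1,5) (1,6) (2,5) (2,6) (3,5) (3,6) (4,5) (4,6) (5,5) (5,6)] -> total=10
Click 2 (2,5) count=2: revealed 0 new [(none)] -> total=10
Click 3 (3,0) count=2: revealed 1 new [(3,0)] -> total=11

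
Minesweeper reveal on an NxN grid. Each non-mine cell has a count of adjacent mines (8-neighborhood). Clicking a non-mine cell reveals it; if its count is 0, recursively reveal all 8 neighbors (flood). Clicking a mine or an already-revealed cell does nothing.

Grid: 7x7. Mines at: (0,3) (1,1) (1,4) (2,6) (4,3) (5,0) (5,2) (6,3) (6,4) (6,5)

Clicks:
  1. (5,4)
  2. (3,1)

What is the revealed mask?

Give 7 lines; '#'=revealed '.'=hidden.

Answer: .......
.......
###....
###....
###....
....#..
.......

Derivation:
Click 1 (5,4) count=4: revealed 1 new [(5,4)] -> total=1
Click 2 (3,1) count=0: revealed 9 new [(2,0) (2,1) (2,2) (3,0) (3,1) (3,2) (4,0) (4,1) (4,2)] -> total=10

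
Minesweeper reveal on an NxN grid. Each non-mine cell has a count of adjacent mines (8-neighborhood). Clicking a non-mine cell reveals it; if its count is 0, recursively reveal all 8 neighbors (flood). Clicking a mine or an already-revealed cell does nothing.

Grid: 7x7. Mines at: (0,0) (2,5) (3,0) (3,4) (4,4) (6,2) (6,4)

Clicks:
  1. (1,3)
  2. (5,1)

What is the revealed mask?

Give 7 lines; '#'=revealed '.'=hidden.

Answer: .######
.######
.####..
.###...
.###...
.###...
.......

Derivation:
Click 1 (1,3) count=0: revealed 25 new [(0,1) (0,2) (0,3) (0,4) (0,5) (0,6) (1,1) (1,2) (1,3) (1,4) (1,5) (1,6) (2,1) (2,2) (2,3) (2,4) (3,1) (3,2) (3,3) (4,1) (4,2) (4,3) (5,1) (5,2) (5,3)] -> total=25
Click 2 (5,1) count=1: revealed 0 new [(none)] -> total=25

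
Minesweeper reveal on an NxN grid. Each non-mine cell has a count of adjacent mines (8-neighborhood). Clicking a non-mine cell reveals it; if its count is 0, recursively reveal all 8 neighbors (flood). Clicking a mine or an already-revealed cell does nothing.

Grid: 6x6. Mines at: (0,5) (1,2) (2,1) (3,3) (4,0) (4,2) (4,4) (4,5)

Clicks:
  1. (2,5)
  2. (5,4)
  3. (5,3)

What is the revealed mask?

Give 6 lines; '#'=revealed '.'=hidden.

Answer: ......
....##
....##
....##
......
...##.

Derivation:
Click 1 (2,5) count=0: revealed 6 new [(1,4) (1,5) (2,4) (2,5) (3,4) (3,5)] -> total=6
Click 2 (5,4) count=2: revealed 1 new [(5,4)] -> total=7
Click 3 (5,3) count=2: revealed 1 new [(5,3)] -> total=8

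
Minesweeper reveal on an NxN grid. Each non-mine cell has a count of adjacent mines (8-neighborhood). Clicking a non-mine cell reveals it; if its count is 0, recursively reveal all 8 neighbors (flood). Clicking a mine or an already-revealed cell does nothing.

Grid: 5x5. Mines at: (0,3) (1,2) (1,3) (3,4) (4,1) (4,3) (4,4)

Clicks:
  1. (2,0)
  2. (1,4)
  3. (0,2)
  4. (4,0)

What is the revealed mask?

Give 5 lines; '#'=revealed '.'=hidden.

Click 1 (2,0) count=0: revealed 8 new [(0,0) (0,1) (1,0) (1,1) (2,0) (2,1) (3,0) (3,1)] -> total=8
Click 2 (1,4) count=2: revealed 1 new [(1,4)] -> total=9
Click 3 (0,2) count=3: revealed 1 new [(0,2)] -> total=10
Click 4 (4,0) count=1: revealed 1 new [(4,0)] -> total=11

Answer: ###..
##..#
##...
##...
#....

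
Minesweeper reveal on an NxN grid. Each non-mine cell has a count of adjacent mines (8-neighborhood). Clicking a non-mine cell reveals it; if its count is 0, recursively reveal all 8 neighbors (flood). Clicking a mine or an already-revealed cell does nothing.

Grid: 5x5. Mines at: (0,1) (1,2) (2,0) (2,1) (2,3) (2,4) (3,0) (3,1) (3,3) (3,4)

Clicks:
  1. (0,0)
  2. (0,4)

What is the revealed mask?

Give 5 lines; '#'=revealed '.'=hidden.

Click 1 (0,0) count=1: revealed 1 new [(0,0)] -> total=1
Click 2 (0,4) count=0: revealed 4 new [(0,3) (0,4) (1,3) (1,4)] -> total=5

Answer: #..##
...##
.....
.....
.....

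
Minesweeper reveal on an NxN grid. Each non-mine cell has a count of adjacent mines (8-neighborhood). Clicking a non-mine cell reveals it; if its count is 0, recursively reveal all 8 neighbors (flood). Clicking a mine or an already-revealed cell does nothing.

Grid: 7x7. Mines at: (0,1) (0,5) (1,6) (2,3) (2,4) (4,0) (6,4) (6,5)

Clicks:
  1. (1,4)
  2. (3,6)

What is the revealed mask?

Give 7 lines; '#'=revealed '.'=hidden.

Click 1 (1,4) count=3: revealed 1 new [(1,4)] -> total=1
Click 2 (3,6) count=0: revealed 25 new [(2,5) (2,6) (3,1) (3,2) (3,3) (3,4) (3,5) (3,6) (4,1) (4,2) (4,3) (4,4) (4,5) (4,6) (5,0) (5,1) (5,2) (5,3) (5,4) (5,5) (5,6) (6,0) (6,1) (6,2) (6,3)] -> total=26

Answer: .......
....#..
.....##
.######
.######
#######
####...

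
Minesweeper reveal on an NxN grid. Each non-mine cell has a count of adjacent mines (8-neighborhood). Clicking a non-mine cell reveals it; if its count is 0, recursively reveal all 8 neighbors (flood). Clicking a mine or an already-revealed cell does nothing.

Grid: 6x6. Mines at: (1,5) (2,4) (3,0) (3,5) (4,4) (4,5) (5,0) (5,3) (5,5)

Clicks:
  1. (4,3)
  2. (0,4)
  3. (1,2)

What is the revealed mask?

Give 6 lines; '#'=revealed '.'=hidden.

Answer: #####.
#####.
####..
.###..
.###..
......

Derivation:
Click 1 (4,3) count=2: revealed 1 new [(4,3)] -> total=1
Click 2 (0,4) count=1: revealed 1 new [(0,4)] -> total=2
Click 3 (1,2) count=0: revealed 18 new [(0,0) (0,1) (0,2) (0,3) (1,0) (1,1) (1,2) (1,3) (1,4) (2,0) (2,1) (2,2) (2,3) (3,1) (3,2) (3,3) (4,1) (4,2)] -> total=20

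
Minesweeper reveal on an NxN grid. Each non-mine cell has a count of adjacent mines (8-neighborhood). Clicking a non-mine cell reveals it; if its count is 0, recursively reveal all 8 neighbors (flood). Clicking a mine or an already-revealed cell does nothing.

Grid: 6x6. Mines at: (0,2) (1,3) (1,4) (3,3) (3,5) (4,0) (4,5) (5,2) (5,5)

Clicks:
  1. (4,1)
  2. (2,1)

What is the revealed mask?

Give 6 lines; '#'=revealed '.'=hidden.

Click 1 (4,1) count=2: revealed 1 new [(4,1)] -> total=1
Click 2 (2,1) count=0: revealed 11 new [(0,0) (0,1) (1,0) (1,1) (1,2) (2,0) (2,1) (2,2) (3,0) (3,1) (3,2)] -> total=12

Answer: ##....
###...
###...
###...
.#....
......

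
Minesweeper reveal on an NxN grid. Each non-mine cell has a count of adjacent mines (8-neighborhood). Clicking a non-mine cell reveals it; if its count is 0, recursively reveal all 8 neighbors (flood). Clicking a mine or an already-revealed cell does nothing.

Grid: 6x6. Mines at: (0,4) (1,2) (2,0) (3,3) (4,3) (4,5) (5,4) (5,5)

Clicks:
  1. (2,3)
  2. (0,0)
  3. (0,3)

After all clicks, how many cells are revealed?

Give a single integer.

Answer: 6

Derivation:
Click 1 (2,3) count=2: revealed 1 new [(2,3)] -> total=1
Click 2 (0,0) count=0: revealed 4 new [(0,0) (0,1) (1,0) (1,1)] -> total=5
Click 3 (0,3) count=2: revealed 1 new [(0,3)] -> total=6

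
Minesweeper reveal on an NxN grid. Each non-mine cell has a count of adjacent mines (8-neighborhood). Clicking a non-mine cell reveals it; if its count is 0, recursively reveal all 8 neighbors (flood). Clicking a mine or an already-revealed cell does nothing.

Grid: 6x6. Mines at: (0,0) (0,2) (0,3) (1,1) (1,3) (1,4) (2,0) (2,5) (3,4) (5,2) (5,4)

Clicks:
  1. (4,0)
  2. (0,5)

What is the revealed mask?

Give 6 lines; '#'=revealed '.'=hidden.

Answer: .....#
......
......
##....
##....
##....

Derivation:
Click 1 (4,0) count=0: revealed 6 new [(3,0) (3,1) (4,0) (4,1) (5,0) (5,1)] -> total=6
Click 2 (0,5) count=1: revealed 1 new [(0,5)] -> total=7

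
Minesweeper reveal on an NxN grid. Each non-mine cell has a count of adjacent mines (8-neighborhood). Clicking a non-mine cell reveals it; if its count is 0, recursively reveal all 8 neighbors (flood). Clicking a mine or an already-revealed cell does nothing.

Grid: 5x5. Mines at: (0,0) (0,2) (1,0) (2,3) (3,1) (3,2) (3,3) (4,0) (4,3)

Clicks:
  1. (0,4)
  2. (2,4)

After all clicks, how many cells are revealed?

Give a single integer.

Click 1 (0,4) count=0: revealed 4 new [(0,3) (0,4) (1,3) (1,4)] -> total=4
Click 2 (2,4) count=2: revealed 1 new [(2,4)] -> total=5

Answer: 5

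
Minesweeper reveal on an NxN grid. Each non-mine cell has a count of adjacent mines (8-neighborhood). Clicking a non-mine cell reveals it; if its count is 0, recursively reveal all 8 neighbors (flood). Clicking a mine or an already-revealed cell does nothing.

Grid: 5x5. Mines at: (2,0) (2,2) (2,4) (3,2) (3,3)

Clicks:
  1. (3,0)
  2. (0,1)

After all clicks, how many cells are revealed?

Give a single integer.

Answer: 11

Derivation:
Click 1 (3,0) count=1: revealed 1 new [(3,0)] -> total=1
Click 2 (0,1) count=0: revealed 10 new [(0,0) (0,1) (0,2) (0,3) (0,4) (1,0) (1,1) (1,2) (1,3) (1,4)] -> total=11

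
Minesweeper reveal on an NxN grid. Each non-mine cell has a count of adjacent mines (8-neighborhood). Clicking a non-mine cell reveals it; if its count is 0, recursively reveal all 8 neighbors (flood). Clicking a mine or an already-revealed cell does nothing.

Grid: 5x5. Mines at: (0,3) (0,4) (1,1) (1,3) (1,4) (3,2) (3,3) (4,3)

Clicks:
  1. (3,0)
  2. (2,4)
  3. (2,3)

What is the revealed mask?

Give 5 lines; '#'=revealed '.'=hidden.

Click 1 (3,0) count=0: revealed 6 new [(2,0) (2,1) (3,0) (3,1) (4,0) (4,1)] -> total=6
Click 2 (2,4) count=3: revealed 1 new [(2,4)] -> total=7
Click 3 (2,3) count=4: revealed 1 new [(2,3)] -> total=8

Answer: .....
.....
##.##
##...
##...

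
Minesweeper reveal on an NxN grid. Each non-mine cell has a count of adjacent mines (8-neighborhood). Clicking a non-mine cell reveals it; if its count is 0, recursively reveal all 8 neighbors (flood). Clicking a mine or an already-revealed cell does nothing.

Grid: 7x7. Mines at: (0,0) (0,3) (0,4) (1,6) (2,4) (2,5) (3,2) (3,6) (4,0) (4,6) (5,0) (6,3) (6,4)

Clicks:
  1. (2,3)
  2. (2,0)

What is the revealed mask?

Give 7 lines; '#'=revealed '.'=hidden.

Click 1 (2,3) count=2: revealed 1 new [(2,3)] -> total=1
Click 2 (2,0) count=0: revealed 6 new [(1,0) (1,1) (2,0) (2,1) (3,0) (3,1)] -> total=7

Answer: .......
##.....
##.#...
##.....
.......
.......
.......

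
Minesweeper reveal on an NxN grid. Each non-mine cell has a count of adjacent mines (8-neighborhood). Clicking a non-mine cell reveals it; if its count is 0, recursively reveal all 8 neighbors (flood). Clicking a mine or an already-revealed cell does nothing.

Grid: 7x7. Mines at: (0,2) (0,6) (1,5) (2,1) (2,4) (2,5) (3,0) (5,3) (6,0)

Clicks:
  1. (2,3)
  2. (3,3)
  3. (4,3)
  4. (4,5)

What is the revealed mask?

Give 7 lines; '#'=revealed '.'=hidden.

Click 1 (2,3) count=1: revealed 1 new [(2,3)] -> total=1
Click 2 (3,3) count=1: revealed 1 new [(3,3)] -> total=2
Click 3 (4,3) count=1: revealed 1 new [(4,3)] -> total=3
Click 4 (4,5) count=0: revealed 12 new [(3,4) (3,5) (3,6) (4,4) (4,5) (4,6) (5,4) (5,5) (5,6) (6,4) (6,5) (6,6)] -> total=15

Answer: .......
.......
...#...
...####
...####
....###
....###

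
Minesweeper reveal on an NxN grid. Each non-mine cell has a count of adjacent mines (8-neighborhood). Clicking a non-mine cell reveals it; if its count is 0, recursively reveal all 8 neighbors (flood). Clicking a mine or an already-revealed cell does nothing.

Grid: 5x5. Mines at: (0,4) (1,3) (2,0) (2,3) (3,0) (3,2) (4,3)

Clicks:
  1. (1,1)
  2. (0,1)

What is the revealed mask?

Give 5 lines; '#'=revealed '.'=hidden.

Click 1 (1,1) count=1: revealed 1 new [(1,1)] -> total=1
Click 2 (0,1) count=0: revealed 5 new [(0,0) (0,1) (0,2) (1,0) (1,2)] -> total=6

Answer: ###..
###..
.....
.....
.....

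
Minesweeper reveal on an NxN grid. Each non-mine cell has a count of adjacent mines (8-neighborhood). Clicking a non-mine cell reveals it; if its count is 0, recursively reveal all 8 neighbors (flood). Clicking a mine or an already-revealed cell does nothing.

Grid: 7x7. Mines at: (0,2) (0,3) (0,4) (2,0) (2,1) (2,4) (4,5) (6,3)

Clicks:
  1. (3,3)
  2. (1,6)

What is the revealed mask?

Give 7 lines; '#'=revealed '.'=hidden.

Click 1 (3,3) count=1: revealed 1 new [(3,3)] -> total=1
Click 2 (1,6) count=0: revealed 8 new [(0,5) (0,6) (1,5) (1,6) (2,5) (2,6) (3,5) (3,6)] -> total=9

Answer: .....##
.....##
.....##
...#.##
.......
.......
.......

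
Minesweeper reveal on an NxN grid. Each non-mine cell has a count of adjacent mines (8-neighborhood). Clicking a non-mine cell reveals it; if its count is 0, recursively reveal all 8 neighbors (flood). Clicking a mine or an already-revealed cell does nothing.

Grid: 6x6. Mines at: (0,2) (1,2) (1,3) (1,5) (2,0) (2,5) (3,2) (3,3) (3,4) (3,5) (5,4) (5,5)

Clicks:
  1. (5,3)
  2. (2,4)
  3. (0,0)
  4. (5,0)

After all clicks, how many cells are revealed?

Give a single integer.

Answer: 15

Derivation:
Click 1 (5,3) count=1: revealed 1 new [(5,3)] -> total=1
Click 2 (2,4) count=6: revealed 1 new [(2,4)] -> total=2
Click 3 (0,0) count=0: revealed 4 new [(0,0) (0,1) (1,0) (1,1)] -> total=6
Click 4 (5,0) count=0: revealed 9 new [(3,0) (3,1) (4,0) (4,1) (4,2) (4,3) (5,0) (5,1) (5,2)] -> total=15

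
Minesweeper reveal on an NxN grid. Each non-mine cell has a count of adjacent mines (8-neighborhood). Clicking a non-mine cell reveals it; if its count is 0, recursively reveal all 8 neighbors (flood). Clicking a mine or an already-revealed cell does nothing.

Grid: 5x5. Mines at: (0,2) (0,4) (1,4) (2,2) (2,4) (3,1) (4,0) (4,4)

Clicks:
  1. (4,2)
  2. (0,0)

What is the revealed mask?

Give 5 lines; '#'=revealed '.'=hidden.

Answer: ##...
##...
##...
.....
..#..

Derivation:
Click 1 (4,2) count=1: revealed 1 new [(4,2)] -> total=1
Click 2 (0,0) count=0: revealed 6 new [(0,0) (0,1) (1,0) (1,1) (2,0) (2,1)] -> total=7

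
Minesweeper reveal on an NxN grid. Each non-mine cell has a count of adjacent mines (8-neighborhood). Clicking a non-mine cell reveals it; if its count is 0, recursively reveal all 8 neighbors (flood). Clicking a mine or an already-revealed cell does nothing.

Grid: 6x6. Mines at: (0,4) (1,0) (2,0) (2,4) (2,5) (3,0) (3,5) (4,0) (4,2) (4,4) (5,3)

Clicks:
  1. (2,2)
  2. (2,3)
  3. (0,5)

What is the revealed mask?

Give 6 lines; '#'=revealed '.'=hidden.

Click 1 (2,2) count=0: revealed 12 new [(0,1) (0,2) (0,3) (1,1) (1,2) (1,3) (2,1) (2,2) (2,3) (3,1) (3,2) (3,3)] -> total=12
Click 2 (2,3) count=1: revealed 0 new [(none)] -> total=12
Click 3 (0,5) count=1: revealed 1 new [(0,5)] -> total=13

Answer: .###.#
.###..
.###..
.###..
......
......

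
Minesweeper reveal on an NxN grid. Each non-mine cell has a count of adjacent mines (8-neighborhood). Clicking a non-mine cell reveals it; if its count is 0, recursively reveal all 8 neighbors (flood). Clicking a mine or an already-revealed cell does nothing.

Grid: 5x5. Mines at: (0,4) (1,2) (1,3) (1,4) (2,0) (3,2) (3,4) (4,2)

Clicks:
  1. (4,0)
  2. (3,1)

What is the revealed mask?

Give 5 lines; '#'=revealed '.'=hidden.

Answer: .....
.....
.....
##...
##...

Derivation:
Click 1 (4,0) count=0: revealed 4 new [(3,0) (3,1) (4,0) (4,1)] -> total=4
Click 2 (3,1) count=3: revealed 0 new [(none)] -> total=4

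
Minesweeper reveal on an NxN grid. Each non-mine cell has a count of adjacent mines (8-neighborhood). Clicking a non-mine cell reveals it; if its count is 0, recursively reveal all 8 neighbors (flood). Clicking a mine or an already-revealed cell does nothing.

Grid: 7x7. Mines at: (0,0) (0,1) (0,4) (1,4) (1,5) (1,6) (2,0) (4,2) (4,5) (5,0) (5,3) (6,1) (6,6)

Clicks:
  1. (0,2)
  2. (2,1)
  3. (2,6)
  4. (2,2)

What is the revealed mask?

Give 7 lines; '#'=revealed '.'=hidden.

Answer: ..#....
.###...
.###..#
.###...
.......
.......
.......

Derivation:
Click 1 (0,2) count=1: revealed 1 new [(0,2)] -> total=1
Click 2 (2,1) count=1: revealed 1 new [(2,1)] -> total=2
Click 3 (2,6) count=2: revealed 1 new [(2,6)] -> total=3
Click 4 (2,2) count=0: revealed 8 new [(1,1) (1,2) (1,3) (2,2) (2,3) (3,1) (3,2) (3,3)] -> total=11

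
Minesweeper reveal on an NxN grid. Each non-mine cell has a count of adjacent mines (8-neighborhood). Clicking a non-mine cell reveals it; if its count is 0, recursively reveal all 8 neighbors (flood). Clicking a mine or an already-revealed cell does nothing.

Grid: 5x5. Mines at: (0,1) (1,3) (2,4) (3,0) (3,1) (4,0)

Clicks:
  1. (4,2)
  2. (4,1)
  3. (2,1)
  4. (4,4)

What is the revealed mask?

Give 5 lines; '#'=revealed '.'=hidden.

Click 1 (4,2) count=1: revealed 1 new [(4,2)] -> total=1
Click 2 (4,1) count=3: revealed 1 new [(4,1)] -> total=2
Click 3 (2,1) count=2: revealed 1 new [(2,1)] -> total=3
Click 4 (4,4) count=0: revealed 5 new [(3,2) (3,3) (3,4) (4,3) (4,4)] -> total=8

Answer: .....
.....
.#...
..###
.####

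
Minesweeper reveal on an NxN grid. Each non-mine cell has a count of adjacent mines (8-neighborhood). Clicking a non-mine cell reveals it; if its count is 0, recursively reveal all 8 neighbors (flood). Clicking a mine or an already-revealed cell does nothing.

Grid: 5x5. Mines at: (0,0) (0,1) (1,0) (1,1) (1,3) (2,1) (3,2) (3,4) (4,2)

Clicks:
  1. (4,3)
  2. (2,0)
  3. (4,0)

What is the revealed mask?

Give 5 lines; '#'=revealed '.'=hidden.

Click 1 (4,3) count=3: revealed 1 new [(4,3)] -> total=1
Click 2 (2,0) count=3: revealed 1 new [(2,0)] -> total=2
Click 3 (4,0) count=0: revealed 4 new [(3,0) (3,1) (4,0) (4,1)] -> total=6

Answer: .....
.....
#....
##...
##.#.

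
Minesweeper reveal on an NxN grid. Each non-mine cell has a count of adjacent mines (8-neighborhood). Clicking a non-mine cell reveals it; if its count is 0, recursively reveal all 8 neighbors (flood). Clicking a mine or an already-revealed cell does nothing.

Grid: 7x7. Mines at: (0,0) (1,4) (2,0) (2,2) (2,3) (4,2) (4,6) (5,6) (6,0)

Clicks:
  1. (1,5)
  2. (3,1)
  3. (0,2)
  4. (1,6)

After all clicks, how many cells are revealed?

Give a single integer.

Answer: 15

Derivation:
Click 1 (1,5) count=1: revealed 1 new [(1,5)] -> total=1
Click 2 (3,1) count=3: revealed 1 new [(3,1)] -> total=2
Click 3 (0,2) count=0: revealed 6 new [(0,1) (0,2) (0,3) (1,1) (1,2) (1,3)] -> total=8
Click 4 (1,6) count=0: revealed 7 new [(0,5) (0,6) (1,6) (2,5) (2,6) (3,5) (3,6)] -> total=15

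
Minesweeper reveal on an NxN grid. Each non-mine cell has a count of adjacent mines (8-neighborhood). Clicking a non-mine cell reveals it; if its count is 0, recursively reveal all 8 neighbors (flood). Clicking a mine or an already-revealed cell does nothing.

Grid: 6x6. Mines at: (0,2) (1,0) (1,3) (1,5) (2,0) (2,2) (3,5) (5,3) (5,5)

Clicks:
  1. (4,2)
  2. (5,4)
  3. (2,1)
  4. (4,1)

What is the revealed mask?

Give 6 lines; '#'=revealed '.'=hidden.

Answer: ......
......
.#....
###...
###...
###.#.

Derivation:
Click 1 (4,2) count=1: revealed 1 new [(4,2)] -> total=1
Click 2 (5,4) count=2: revealed 1 new [(5,4)] -> total=2
Click 3 (2,1) count=3: revealed 1 new [(2,1)] -> total=3
Click 4 (4,1) count=0: revealed 8 new [(3,0) (3,1) (3,2) (4,0) (4,1) (5,0) (5,1) (5,2)] -> total=11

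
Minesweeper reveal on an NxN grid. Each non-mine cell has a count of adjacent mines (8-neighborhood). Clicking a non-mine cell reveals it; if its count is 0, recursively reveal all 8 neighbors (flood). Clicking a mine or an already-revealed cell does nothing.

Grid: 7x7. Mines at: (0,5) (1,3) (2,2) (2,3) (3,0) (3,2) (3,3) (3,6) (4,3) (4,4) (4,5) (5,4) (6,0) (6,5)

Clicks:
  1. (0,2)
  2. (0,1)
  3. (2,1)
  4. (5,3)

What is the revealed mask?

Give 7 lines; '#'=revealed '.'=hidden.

Click 1 (0,2) count=1: revealed 1 new [(0,2)] -> total=1
Click 2 (0,1) count=0: revealed 7 new [(0,0) (0,1) (1,0) (1,1) (1,2) (2,0) (2,1)] -> total=8
Click 3 (2,1) count=3: revealed 0 new [(none)] -> total=8
Click 4 (5,3) count=3: revealed 1 new [(5,3)] -> total=9

Answer: ###....
###....
##.....
.......
.......
...#...
.......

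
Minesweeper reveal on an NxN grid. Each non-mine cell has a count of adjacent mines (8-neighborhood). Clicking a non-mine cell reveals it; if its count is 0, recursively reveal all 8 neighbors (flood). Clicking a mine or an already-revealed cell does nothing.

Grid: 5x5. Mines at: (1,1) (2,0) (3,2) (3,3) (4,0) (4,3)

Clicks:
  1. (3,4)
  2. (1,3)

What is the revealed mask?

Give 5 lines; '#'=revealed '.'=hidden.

Click 1 (3,4) count=2: revealed 1 new [(3,4)] -> total=1
Click 2 (1,3) count=0: revealed 9 new [(0,2) (0,3) (0,4) (1,2) (1,3) (1,4) (2,2) (2,3) (2,4)] -> total=10

Answer: ..###
..###
..###
....#
.....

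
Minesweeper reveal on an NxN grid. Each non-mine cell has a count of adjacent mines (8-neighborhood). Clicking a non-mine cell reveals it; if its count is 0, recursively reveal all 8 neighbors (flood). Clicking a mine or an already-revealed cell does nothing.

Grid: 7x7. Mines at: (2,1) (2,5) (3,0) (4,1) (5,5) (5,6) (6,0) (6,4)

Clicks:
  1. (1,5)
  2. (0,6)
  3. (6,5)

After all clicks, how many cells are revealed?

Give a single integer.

Click 1 (1,5) count=1: revealed 1 new [(1,5)] -> total=1
Click 2 (0,6) count=0: revealed 25 new [(0,0) (0,1) (0,2) (0,3) (0,4) (0,5) (0,6) (1,0) (1,1) (1,2) (1,3) (1,4) (1,6) (2,2) (2,3) (2,4) (3,2) (3,3) (3,4) (4,2) (4,3) (4,4) (5,2) (5,3) (5,4)] -> total=26
Click 3 (6,5) count=3: revealed 1 new [(6,5)] -> total=27

Answer: 27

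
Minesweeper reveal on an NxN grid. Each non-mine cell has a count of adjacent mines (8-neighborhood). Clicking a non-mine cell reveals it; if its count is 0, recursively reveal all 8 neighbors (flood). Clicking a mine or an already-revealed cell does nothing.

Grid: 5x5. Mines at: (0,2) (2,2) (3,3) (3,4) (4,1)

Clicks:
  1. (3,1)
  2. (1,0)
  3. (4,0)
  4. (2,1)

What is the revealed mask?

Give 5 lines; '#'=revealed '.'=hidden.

Answer: ##...
##...
##...
##...
#....

Derivation:
Click 1 (3,1) count=2: revealed 1 new [(3,1)] -> total=1
Click 2 (1,0) count=0: revealed 7 new [(0,0) (0,1) (1,0) (1,1) (2,0) (2,1) (3,0)] -> total=8
Click 3 (4,0) count=1: revealed 1 new [(4,0)] -> total=9
Click 4 (2,1) count=1: revealed 0 new [(none)] -> total=9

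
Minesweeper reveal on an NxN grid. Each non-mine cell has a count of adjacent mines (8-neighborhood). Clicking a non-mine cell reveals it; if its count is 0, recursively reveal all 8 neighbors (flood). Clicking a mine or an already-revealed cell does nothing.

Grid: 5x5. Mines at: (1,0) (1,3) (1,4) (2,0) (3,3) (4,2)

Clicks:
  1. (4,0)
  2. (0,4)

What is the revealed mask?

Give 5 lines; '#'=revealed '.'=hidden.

Click 1 (4,0) count=0: revealed 4 new [(3,0) (3,1) (4,0) (4,1)] -> total=4
Click 2 (0,4) count=2: revealed 1 new [(0,4)] -> total=5

Answer: ....#
.....
.....
##...
##...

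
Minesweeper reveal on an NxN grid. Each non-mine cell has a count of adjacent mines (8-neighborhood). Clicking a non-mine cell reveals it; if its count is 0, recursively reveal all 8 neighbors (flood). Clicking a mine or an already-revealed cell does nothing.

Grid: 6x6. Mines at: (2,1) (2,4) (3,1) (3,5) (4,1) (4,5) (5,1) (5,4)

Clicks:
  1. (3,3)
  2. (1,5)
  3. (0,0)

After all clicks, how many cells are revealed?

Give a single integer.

Click 1 (3,3) count=1: revealed 1 new [(3,3)] -> total=1
Click 2 (1,5) count=1: revealed 1 new [(1,5)] -> total=2
Click 3 (0,0) count=0: revealed 11 new [(0,0) (0,1) (0,2) (0,3) (0,4) (0,5) (1,0) (1,1) (1,2) (1,3) (1,4)] -> total=13

Answer: 13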